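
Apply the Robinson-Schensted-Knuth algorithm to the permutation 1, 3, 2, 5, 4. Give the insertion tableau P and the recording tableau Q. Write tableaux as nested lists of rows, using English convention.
P = [[1, 2, 4], [3, 5]], Q = [[1, 2, 4], [3, 5]]

Insert each entry of the permutation into P by Schensted row insertion, recording in Q the position of each new cell.

After inserting 1: P = [[1]].
After inserting 3: P = [[1, 3]].
After inserting 2: P = [[1, 2], [3]].
After inserting 5: P = [[1, 2, 5], [3]].
After inserting 4: P = [[1, 2, 4], [3, 5]].

So P = [[1, 2, 4], [3, 5]], Q = [[1, 2, 4], [3, 5]].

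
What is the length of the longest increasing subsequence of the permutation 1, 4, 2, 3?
3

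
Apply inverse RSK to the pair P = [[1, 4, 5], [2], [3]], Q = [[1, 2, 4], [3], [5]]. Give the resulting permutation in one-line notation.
3 4 2 5 1

Reverse the RSK construction: for i from n down to 1, find the cell of Q containing i, remove the entry at that cell from P, and reverse-bump it up through P; the value ejected from row 1 is w(i).

Step i=5: Q has 5 at row 3, column 1; remove 3 from row 3 of P and reverse-bump: 3 enters row 2 and ejects 2; 2 enters row 1 and ejects 1. So w(5) = 1. P is now [[2, 4, 5], [3]].
Step i=4: Q has 4 at row 1, column 3; remove that cell from P, ejecting 5. So w(4) = 5. P is now [[2, 4], [3]].
Step i=3: Q has 3 at row 2, column 1; remove 3 from row 2 of P and reverse-bump: 3 enters row 1 and ejects 2. So w(3) = 2. P is now [[3, 4]].
Step i=2: Q has 2 at row 1, column 2; remove that cell from P, ejecting 4. So w(2) = 4. P is now [[3]].
Step i=1: Q has 1 at row 1, column 1; remove that cell from P, ejecting 3. So w(1) = 3. P is now [].

So w = 3 4 2 5 1.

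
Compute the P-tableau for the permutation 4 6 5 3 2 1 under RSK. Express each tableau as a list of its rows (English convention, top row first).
After inserting 4: P = [[4]].
After inserting 6: P = [[4, 6]].
After inserting 5: P = [[4, 5], [6]].
After inserting 3: P = [[3, 5], [4], [6]].
After inserting 2: P = [[2, 5], [3], [4], [6]].
After inserting 1: P = [[1, 5], [2], [3], [4], [6]].

So P = [[1, 5], [2], [3], [4], [6]].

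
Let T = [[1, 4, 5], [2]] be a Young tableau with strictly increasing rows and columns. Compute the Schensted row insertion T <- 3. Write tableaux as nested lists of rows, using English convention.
In row 1, 3 replaces 4 (the leftmost entry greater than 3); 4 is bumped to row 2. 4 is appended to row 2. The new tableau is [[1, 3, 5], [2, 4]].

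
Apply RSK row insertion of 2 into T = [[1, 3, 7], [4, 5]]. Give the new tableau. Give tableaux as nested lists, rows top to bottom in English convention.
[[1, 2, 7], [3, 5], [4]]

In row 1, 2 replaces 3 (the leftmost entry greater than 2); 3 is bumped to row 2. In row 2, 3 replaces 4 (the leftmost entry greater than 3); 4 is bumped to row 3. 4 starts a new row 3. The new tableau is [[1, 2, 7], [3, 5], [4]].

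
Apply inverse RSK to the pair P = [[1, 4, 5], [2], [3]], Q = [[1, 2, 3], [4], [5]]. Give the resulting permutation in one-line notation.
3 4 5 2 1

Reverse the RSK construction: for i from n down to 1, find the cell of Q containing i, remove the entry at that cell from P, and reverse-bump it up through P; the value ejected from row 1 is w(i).

Step i=5: Q has 5 at row 3, column 1; remove 3 from row 3 of P and reverse-bump: 3 enters row 2 and ejects 2; 2 enters row 1 and ejects 1. So w(5) = 1. P is now [[2, 4, 5], [3]].
Step i=4: Q has 4 at row 2, column 1; remove 3 from row 2 of P and reverse-bump: 3 enters row 1 and ejects 2. So w(4) = 2. P is now [[3, 4, 5]].
Step i=3: Q has 3 at row 1, column 3; remove that cell from P, ejecting 5. So w(3) = 5. P is now [[3, 4]].
Step i=2: Q has 2 at row 1, column 2; remove that cell from P, ejecting 4. So w(2) = 4. P is now [[3]].
Step i=1: Q has 1 at row 1, column 1; remove that cell from P, ejecting 3. So w(1) = 3. P is now [].

So w = 3 4 5 2 1.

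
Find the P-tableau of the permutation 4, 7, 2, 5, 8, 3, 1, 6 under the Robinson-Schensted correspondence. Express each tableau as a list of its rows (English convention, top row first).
Insert 4: appended to row 1. P = [[4]].
Insert 7: appended to row 1. P = [[4, 7]].
Insert 2: 2 bumps 4 from row 1; 4 starts row 2. P = [[2, 7], [4]].
Insert 5: 5 bumps 7 from row 1; 7 appends to row 2. P = [[2, 5], [4, 7]].
Insert 8: appended to row 1. P = [[2, 5, 8], [4, 7]].
Insert 3: 3 bumps 5 from row 1; 5 bumps 7 from row 2; 7 starts row 3. P = [[2, 3, 8], [4, 5], [7]].
Insert 1: 1 bumps 2 from row 1; 2 bumps 4 from row 2; 4 bumps 7 from row 3; 7 starts row 4. P = [[1, 3, 8], [2, 5], [4], [7]].
Insert 6: 6 bumps 8 from row 1; 8 appends to row 2. P = [[1, 3, 6], [2, 5, 8], [4], [7]].

So P = [[1, 3, 6], [2, 5, 8], [4], [7]].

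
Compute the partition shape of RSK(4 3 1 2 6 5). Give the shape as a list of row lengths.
Row-insert each entry into an empty tableau.

After inserting 4: P = [[4]].
After inserting 3: P = [[3], [4]].
After inserting 1: P = [[1], [3], [4]].
After inserting 2: P = [[1, 2], [3], [4]].
After inserting 6: P = [[1, 2, 6], [3], [4]].
After inserting 5: P = [[1, 2, 5], [3, 6], [4]].

The final insertion tableau P = [[1, 2, 5], [3, 6], [4]] has shape [3, 2, 1].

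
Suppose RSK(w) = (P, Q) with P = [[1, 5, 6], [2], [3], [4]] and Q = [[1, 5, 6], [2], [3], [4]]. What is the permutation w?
4 3 2 1 5 6

Reverse the RSK construction: for i from n down to 1, find the cell of Q containing i, remove the entry at that cell from P, and reverse-bump it up through P; the value ejected from row 1 is w(i).

Step i=6: Q has 6 at row 1, column 3; remove that cell from P, ejecting 6. So w(6) = 6. P is now [[1, 5], [2], [3], [4]].
Step i=5: Q has 5 at row 1, column 2; remove that cell from P, ejecting 5. So w(5) = 5. P is now [[1], [2], [3], [4]].
Step i=4: Q has 4 at row 4, column 1; remove 4 from row 4 of P and reverse-bump: 4 enters row 3 and ejects 3; 3 enters row 2 and ejects 2; 2 enters row 1 and ejects 1. So w(4) = 1. P is now [[2], [3], [4]].
Step i=3: Q has 3 at row 3, column 1; remove 4 from row 3 of P and reverse-bump: 4 enters row 2 and ejects 3; 3 enters row 1 and ejects 2. So w(3) = 2. P is now [[3], [4]].
Step i=2: Q has 2 at row 2, column 1; remove 4 from row 2 of P and reverse-bump: 4 enters row 1 and ejects 3. So w(2) = 3. P is now [[4]].
Step i=1: Q has 1 at row 1, column 1; remove that cell from P, ejecting 4. So w(1) = 4. P is now [].

So w = 4 3 2 1 5 6.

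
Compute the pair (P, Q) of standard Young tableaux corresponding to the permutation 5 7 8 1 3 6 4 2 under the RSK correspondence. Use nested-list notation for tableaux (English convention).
P = [[1, 2, 4], [3, 6, 8], [5], [7]], Q = [[1, 2, 3], [4, 5, 6], [7], [8]]

Insert each entry of the permutation into P by Schensted row insertion, recording in Q the position of each new cell.

After inserting 5: P = [[5]].
After inserting 7: P = [[5, 7]].
After inserting 8: P = [[5, 7, 8]].
After inserting 1: P = [[1, 7, 8], [5]].
After inserting 3: P = [[1, 3, 8], [5, 7]].
After inserting 6: P = [[1, 3, 6], [5, 7, 8]].
After inserting 4: P = [[1, 3, 4], [5, 6, 8], [7]].
After inserting 2: P = [[1, 2, 4], [3, 6, 8], [5], [7]].

So P = [[1, 2, 4], [3, 6, 8], [5], [7]], Q = [[1, 2, 3], [4, 5, 6], [7], [8]].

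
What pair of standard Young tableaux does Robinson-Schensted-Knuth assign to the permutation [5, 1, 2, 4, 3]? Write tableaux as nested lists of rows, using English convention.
P = [[1, 2, 3], [4], [5]], Q = [[1, 3, 4], [2], [5]]

Insert each entry of the permutation into P by Schensted row insertion, recording in Q the position of each new cell.

Insert 5: appended to row 1. P = [[5]], Q = [[1]].
Insert 1: 1 bumps 5 from row 1; 5 starts row 2. P = [[1], [5]], Q = [[1], [2]].
Insert 2: appended to row 1. P = [[1, 2], [5]], Q = [[1, 3], [2]].
Insert 4: appended to row 1. P = [[1, 2, 4], [5]], Q = [[1, 3, 4], [2]].
Insert 3: 3 bumps 4 from row 1; 4 bumps 5 from row 2; 5 starts row 3. P = [[1, 2, 3], [4], [5]], Q = [[1, 3, 4], [2], [5]].

So P = [[1, 2, 3], [4], [5]], Q = [[1, 3, 4], [2], [5]].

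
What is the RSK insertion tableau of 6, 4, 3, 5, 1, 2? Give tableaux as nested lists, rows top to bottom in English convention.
P = [[1, 2], [3, 5], [4], [6]]

Insert 6: appended to row 1. P = [[6]].
Insert 4: 4 bumps 6 from row 1; 6 starts row 2. P = [[4], [6]].
Insert 3: 3 bumps 4 from row 1; 4 bumps 6 from row 2; 6 starts row 3. P = [[3], [4], [6]].
Insert 5: appended to row 1. P = [[3, 5], [4], [6]].
Insert 1: 1 bumps 3 from row 1; 3 bumps 4 from row 2; 4 bumps 6 from row 3; 6 starts row 4. P = [[1, 5], [3], [4], [6]].
Insert 2: 2 bumps 5 from row 1; 5 appends to row 2. P = [[1, 2], [3, 5], [4], [6]].

So P = [[1, 2], [3, 5], [4], [6]].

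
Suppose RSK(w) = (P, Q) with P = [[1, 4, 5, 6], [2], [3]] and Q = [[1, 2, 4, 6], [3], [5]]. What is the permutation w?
Reverse RSK: for i = n, n-1, ..., 1, locate i in Q, remove the corresponding corner cell from P, and reverse-bump its entry up through P; the value ejected from row 1 is w(i).

So w = 3 4 2 5 1 6.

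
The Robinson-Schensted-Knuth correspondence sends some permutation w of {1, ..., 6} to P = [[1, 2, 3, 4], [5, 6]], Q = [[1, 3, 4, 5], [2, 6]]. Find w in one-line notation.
5 1 2 3 6 4

Reverse the RSK construction: for i from n down to 1, find the cell of Q containing i, remove the entry at that cell from P, and reverse-bump it up through P; the value ejected from row 1 is w(i).

Step i=6: Q has 6 at row 2, column 2; remove 6 from row 2 of P and reverse-bump: 6 enters row 1 and ejects 4. So w(6) = 4. P is now [[1, 2, 3, 6], [5]].
Step i=5: Q has 5 at row 1, column 4; remove that cell from P, ejecting 6. So w(5) = 6. P is now [[1, 2, 3], [5]].
Step i=4: Q has 4 at row 1, column 3; remove that cell from P, ejecting 3. So w(4) = 3. P is now [[1, 2], [5]].
Step i=3: Q has 3 at row 1, column 2; remove that cell from P, ejecting 2. So w(3) = 2. P is now [[1], [5]].
Step i=2: Q has 2 at row 2, column 1; remove 5 from row 2 of P and reverse-bump: 5 enters row 1 and ejects 1. So w(2) = 1. P is now [[5]].
Step i=1: Q has 1 at row 1, column 1; remove that cell from P, ejecting 5. So w(1) = 5. P is now [].

So w = 5 1 2 3 6 4.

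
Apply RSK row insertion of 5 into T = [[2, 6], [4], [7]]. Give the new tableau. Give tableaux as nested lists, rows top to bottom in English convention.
[[2, 5], [4, 6], [7]]

In row 1, 5 replaces 6 (the leftmost entry greater than 5); 6 is bumped to row 2. 6 is appended to row 2. The new tableau is [[2, 5], [4, 6], [7]].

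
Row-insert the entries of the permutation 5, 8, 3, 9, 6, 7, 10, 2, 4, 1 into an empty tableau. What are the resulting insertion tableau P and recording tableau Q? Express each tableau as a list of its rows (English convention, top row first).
P = [[1, 4, 7, 10], [2, 6, 9], [3, 8], [5]], Q = [[1, 2, 4, 7], [3, 5, 6], [8, 9], [10]]

Insert each entry of the permutation into P by Schensted row insertion, recording in Q the position of each new cell.

Insert 5: appended to row 1. P = [[5]].
Insert 8: appended to row 1. P = [[5, 8]].
Insert 3: 3 bumps 5 from row 1; 5 starts row 2. P = [[3, 8], [5]].
Insert 9: appended to row 1. P = [[3, 8, 9], [5]].
Insert 6: 6 bumps 8 from row 1; 8 appends to row 2. P = [[3, 6, 9], [5, 8]].
Insert 7: 7 bumps 9 from row 1; 9 appends to row 2. P = [[3, 6, 7], [5, 8, 9]].
Insert 10: appended to row 1. P = [[3, 6, 7, 10], [5, 8, 9]].
Insert 2: 2 bumps 3 from row 1; 3 bumps 5 from row 2; 5 starts row 3. P = [[2, 6, 7, 10], [3, 8, 9], [5]].
Insert 4: 4 bumps 6 from row 1; 6 bumps 8 from row 2; 8 appends to row 3. P = [[2, 4, 7, 10], [3, 6, 9], [5, 8]].
Insert 1: 1 bumps 2 from row 1; 2 bumps 3 from row 2; 3 bumps 5 from row 3; 5 starts row 4. P = [[1, 4, 7, 10], [2, 6, 9], [3, 8], [5]].

So P = [[1, 4, 7, 10], [2, 6, 9], [3, 8], [5]], Q = [[1, 2, 4, 7], [3, 5, 6], [8, 9], [10]].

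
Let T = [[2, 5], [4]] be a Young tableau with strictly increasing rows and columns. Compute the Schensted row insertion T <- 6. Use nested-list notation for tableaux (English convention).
6 is larger than every entry of row 1, so it is appended to row 1. The new tableau is [[2, 5, 6], [4]].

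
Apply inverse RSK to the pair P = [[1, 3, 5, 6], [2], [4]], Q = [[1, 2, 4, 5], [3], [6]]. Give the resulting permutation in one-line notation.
2 4 3 5 6 1

Reverse RSK: for i = n, n-1, ..., 1, locate i in Q, remove the corresponding corner cell from P, and reverse-bump its entry up through P; the value ejected from row 1 is w(i).

So w = 2 4 3 5 6 1.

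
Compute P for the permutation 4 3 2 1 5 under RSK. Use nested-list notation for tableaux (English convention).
P = [[1, 5], [2], [3], [4]]

Insert 4: appended to row 1. P = [[4]].
Insert 3: 3 bumps 4 from row 1; 4 starts row 2. P = [[3], [4]].
Insert 2: 2 bumps 3 from row 1; 3 bumps 4 from row 2; 4 starts row 3. P = [[2], [3], [4]].
Insert 1: 1 bumps 2 from row 1; 2 bumps 3 from row 2; 3 bumps 4 from row 3; 4 starts row 4. P = [[1], [2], [3], [4]].
Insert 5: appended to row 1. P = [[1, 5], [2], [3], [4]].

So P = [[1, 5], [2], [3], [4]].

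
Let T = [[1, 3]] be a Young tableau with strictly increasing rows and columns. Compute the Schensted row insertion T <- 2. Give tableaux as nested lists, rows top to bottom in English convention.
[[1, 2], [3]]

In row 1, 2 replaces 3 (the leftmost entry greater than 2); 3 is bumped to row 2. 3 starts a new row 2. The new tableau is [[1, 2], [3]].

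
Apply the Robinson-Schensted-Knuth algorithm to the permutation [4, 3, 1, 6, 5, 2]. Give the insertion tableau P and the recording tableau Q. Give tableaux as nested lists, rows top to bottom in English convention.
Insert each entry of the permutation into P by Schensted row insertion, recording in Q the position of each new cell.

Insert 4: appended to row 1. P = [[4]], Q = [[1]].
Insert 3: 3 bumps 4 from row 1; 4 starts row 2. P = [[3], [4]], Q = [[1], [2]].
Insert 1: 1 bumps 3 from row 1; 3 bumps 4 from row 2; 4 starts row 3. P = [[1], [3], [4]], Q = [[1], [2], [3]].
Insert 6: appended to row 1. P = [[1, 6], [3], [4]], Q = [[1, 4], [2], [3]].
Insert 5: 5 bumps 6 from row 1; 6 appends to row 2. P = [[1, 5], [3, 6], [4]], Q = [[1, 4], [2, 5], [3]].
Insert 2: 2 bumps 5 from row 1; 5 bumps 6 from row 2; 6 appends to row 3. P = [[1, 2], [3, 5], [4, 6]], Q = [[1, 4], [2, 5], [3, 6]].

So P = [[1, 2], [3, 5], [4, 6]], Q = [[1, 4], [2, 5], [3, 6]].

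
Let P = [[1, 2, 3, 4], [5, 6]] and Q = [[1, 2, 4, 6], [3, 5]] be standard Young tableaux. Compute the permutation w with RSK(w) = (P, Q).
1 5 2 6 3 4

Reverse the RSK construction: for i from n down to 1, find the cell of Q containing i, remove the entry at that cell from P, and reverse-bump it up through P; the value ejected from row 1 is w(i).

Step i=6: Q has 6 at row 1, column 4; remove that cell from P, ejecting 4. So w(6) = 4. P is now [[1, 2, 3], [5, 6]].
Step i=5: Q has 5 at row 2, column 2; remove 6 from row 2 of P and reverse-bump: 6 enters row 1 and ejects 3. So w(5) = 3. P is now [[1, 2, 6], [5]].
Step i=4: Q has 4 at row 1, column 3; remove that cell from P, ejecting 6. So w(4) = 6. P is now [[1, 2], [5]].
Step i=3: Q has 3 at row 2, column 1; remove 5 from row 2 of P and reverse-bump: 5 enters row 1 and ejects 2. So w(3) = 2. P is now [[1, 5]].
Step i=2: Q has 2 at row 1, column 2; remove that cell from P, ejecting 5. So w(2) = 5. P is now [[1]].
Step i=1: Q has 1 at row 1, column 1; remove that cell from P, ejecting 1. So w(1) = 1. P is now [].

So w = 1 5 2 6 3 4.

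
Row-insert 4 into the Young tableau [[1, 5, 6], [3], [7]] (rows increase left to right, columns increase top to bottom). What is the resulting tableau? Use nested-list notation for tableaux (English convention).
[[1, 4, 6], [3, 5], [7]]

In row 1, 4 replaces 5 (the leftmost entry greater than 4); 5 is bumped to row 2. 5 is appended to row 2. The new tableau is [[1, 4, 6], [3, 5], [7]].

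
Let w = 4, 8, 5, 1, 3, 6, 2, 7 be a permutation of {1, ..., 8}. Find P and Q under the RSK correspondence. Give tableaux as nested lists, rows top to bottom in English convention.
Insert each entry of the permutation into P by Schensted row insertion, recording in Q the position of each new cell.

Insert 4: appended to row 1. P = [[4]].
Insert 8: appended to row 1. P = [[4, 8]].
Insert 5: 5 bumps 8 from row 1; 8 starts row 2. P = [[4, 5], [8]].
Insert 1: 1 bumps 4 from row 1; 4 bumps 8 from row 2; 8 starts row 3. P = [[1, 5], [4], [8]].
Insert 3: 3 bumps 5 from row 1; 5 appends to row 2. P = [[1, 3], [4, 5], [8]].
Insert 6: appended to row 1. P = [[1, 3, 6], [4, 5], [8]].
Insert 2: 2 bumps 3 from row 1; 3 bumps 4 from row 2; 4 bumps 8 from row 3; 8 starts row 4. P = [[1, 2, 6], [3, 5], [4], [8]].
Insert 7: appended to row 1. P = [[1, 2, 6, 7], [3, 5], [4], [8]].

So P = [[1, 2, 6, 7], [3, 5], [4], [8]], Q = [[1, 2, 6, 8], [3, 5], [4], [7]].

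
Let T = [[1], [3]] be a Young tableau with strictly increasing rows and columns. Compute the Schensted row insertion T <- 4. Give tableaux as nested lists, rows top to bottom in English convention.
[[1, 4], [3]]

4 is larger than every entry of row 1, so it is appended to row 1. The new tableau is [[1, 4], [3]].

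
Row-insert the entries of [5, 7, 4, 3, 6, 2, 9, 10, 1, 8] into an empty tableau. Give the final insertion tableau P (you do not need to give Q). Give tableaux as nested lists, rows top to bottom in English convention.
After inserting 5: P = [[5]].
After inserting 7: P = [[5, 7]].
After inserting 4: P = [[4, 7], [5]].
After inserting 3: P = [[3, 7], [4], [5]].
After inserting 6: P = [[3, 6], [4, 7], [5]].
After inserting 2: P = [[2, 6], [3, 7], [4], [5]].
After inserting 9: P = [[2, 6, 9], [3, 7], [4], [5]].
After inserting 10: P = [[2, 6, 9, 10], [3, 7], [4], [5]].
After inserting 1: P = [[1, 6, 9, 10], [2, 7], [3], [4], [5]].
After inserting 8: P = [[1, 6, 8, 10], [2, 7, 9], [3], [4], [5]].

So P = [[1, 6, 8, 10], [2, 7, 9], [3], [4], [5]].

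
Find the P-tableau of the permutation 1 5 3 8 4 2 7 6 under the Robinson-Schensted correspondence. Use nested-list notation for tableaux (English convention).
Insert 1: appended to row 1. P = [[1]].
Insert 5: appended to row 1. P = [[1, 5]].
Insert 3: 3 bumps 5 from row 1; 5 starts row 2. P = [[1, 3], [5]].
Insert 8: appended to row 1. P = [[1, 3, 8], [5]].
Insert 4: 4 bumps 8 from row 1; 8 appends to row 2. P = [[1, 3, 4], [5, 8]].
Insert 2: 2 bumps 3 from row 1; 3 bumps 5 from row 2; 5 starts row 3. P = [[1, 2, 4], [3, 8], [5]].
Insert 7: appended to row 1. P = [[1, 2, 4, 7], [3, 8], [5]].
Insert 6: 6 bumps 7 from row 1; 7 bumps 8 from row 2; 8 appends to row 3. P = [[1, 2, 4, 6], [3, 7], [5, 8]].

So P = [[1, 2, 4, 6], [3, 7], [5, 8]].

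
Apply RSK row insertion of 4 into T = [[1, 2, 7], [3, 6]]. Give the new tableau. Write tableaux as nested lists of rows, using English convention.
[[1, 2, 4], [3, 6, 7]]

In row 1, 4 replaces 7 (the leftmost entry greater than 4); 7 is bumped to row 2. 7 is appended to row 2. The new tableau is [[1, 2, 4], [3, 6, 7]].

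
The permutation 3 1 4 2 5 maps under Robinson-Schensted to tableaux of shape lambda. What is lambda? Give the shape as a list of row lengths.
Row-insert each entry into an empty tableau.

After inserting 3: P = [[3]].
After inserting 1: P = [[1], [3]].
After inserting 4: P = [[1, 4], [3]].
After inserting 2: P = [[1, 2], [3, 4]].
After inserting 5: P = [[1, 2, 5], [3, 4]].

The final insertion tableau P = [[1, 2, 5], [3, 4]] has shape [3, 2].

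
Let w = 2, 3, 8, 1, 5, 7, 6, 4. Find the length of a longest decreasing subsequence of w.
4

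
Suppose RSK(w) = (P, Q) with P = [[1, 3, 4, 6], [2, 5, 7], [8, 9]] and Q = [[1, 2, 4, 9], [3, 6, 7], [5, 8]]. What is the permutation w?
Reverse the RSK construction: for i from n down to 1, find the cell of Q containing i, remove the entry at that cell from P, and reverse-bump it up through P; the value ejected from row 1 is w(i).

Step i=9: Q has 9 at row 1, column 4; remove that cell from P, ejecting 6. So w(9) = 6. P is now [[1, 3, 4], [2, 5, 7], [8, 9]].
Step i=8: Q has 8 at row 3, column 2; remove 9 from row 3 of P and reverse-bump: 9 enters row 2 and ejects 7; 7 enters row 1 and ejects 4. So w(8) = 4. P is now [[1, 3, 7], [2, 5, 9], [8]].
Step i=7: Q has 7 at row 2, column 3; remove 9 from row 2 of P and reverse-bump: 9 enters row 1 and ejects 7. So w(7) = 7. P is now [[1, 3, 9], [2, 5], [8]].
Step i=6: Q has 6 at row 2, column 2; remove 5 from row 2 of P and reverse-bump: 5 enters row 1 and ejects 3. So w(6) = 3. P is now [[1, 5, 9], [2], [8]].
Step i=5: Q has 5 at row 3, column 1; remove 8 from row 3 of P and reverse-bump: 8 enters row 2 and ejects 2; 2 enters row 1 and ejects 1. So w(5) = 1. P is now [[2, 5, 9], [8]].
Step i=4: Q has 4 at row 1, column 3; remove that cell from P, ejecting 9. So w(4) = 9. P is now [[2, 5], [8]].
Step i=3: Q has 3 at row 2, column 1; remove 8 from row 2 of P and reverse-bump: 8 enters row 1 and ejects 5. So w(3) = 5. P is now [[2, 8]].
Step i=2: Q has 2 at row 1, column 2; remove that cell from P, ejecting 8. So w(2) = 8. P is now [[2]].
Step i=1: Q has 1 at row 1, column 1; remove that cell from P, ejecting 2. So w(1) = 2. P is now [].

So w = 2 8 5 9 1 3 7 4 6.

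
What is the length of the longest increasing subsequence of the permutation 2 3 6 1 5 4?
3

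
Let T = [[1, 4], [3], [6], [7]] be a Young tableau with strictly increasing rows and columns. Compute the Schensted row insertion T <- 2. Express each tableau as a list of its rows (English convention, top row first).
[[1, 2], [3, 4], [6], [7]]

In row 1, 2 replaces 4 (the leftmost entry greater than 2); 4 is bumped to row 2. 4 is appended to row 2. The new tableau is [[1, 2], [3, 4], [6], [7]].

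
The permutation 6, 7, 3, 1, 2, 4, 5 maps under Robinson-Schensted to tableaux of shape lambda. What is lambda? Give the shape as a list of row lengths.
Row-insert each entry into an empty tableau.

After inserting 6: P = [[6]].
After inserting 7: P = [[6, 7]].
After inserting 3: P = [[3, 7], [6]].
After inserting 1: P = [[1, 7], [3], [6]].
After inserting 2: P = [[1, 2], [3, 7], [6]].
After inserting 4: P = [[1, 2, 4], [3, 7], [6]].
After inserting 5: P = [[1, 2, 4, 5], [3, 7], [6]].

The final insertion tableau P = [[1, 2, 4, 5], [3, 7], [6]] has shape [4, 2, 1].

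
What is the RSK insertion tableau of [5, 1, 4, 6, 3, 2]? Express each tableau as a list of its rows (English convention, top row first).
P = [[1, 2, 6], [3], [4], [5]]

After inserting 5: P = [[5]].
After inserting 1: P = [[1], [5]].
After inserting 4: P = [[1, 4], [5]].
After inserting 6: P = [[1, 4, 6], [5]].
After inserting 3: P = [[1, 3, 6], [4], [5]].
After inserting 2: P = [[1, 2, 6], [3], [4], [5]].

So P = [[1, 2, 6], [3], [4], [5]].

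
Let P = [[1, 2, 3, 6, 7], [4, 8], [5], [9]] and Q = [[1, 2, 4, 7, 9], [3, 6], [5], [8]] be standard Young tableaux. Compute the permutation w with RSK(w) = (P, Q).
1 9 5 8 2 4 6 3 7

Reverse the RSK construction: for i from n down to 1, find the cell of Q containing i, remove the entry at that cell from P, and reverse-bump it up through P; the value ejected from row 1 is w(i).

Step i=9: Q has 9 at row 1, column 5; remove that cell from P, ejecting 7. So w(9) = 7. P is now [[1, 2, 3, 6], [4, 8], [5], [9]].
Step i=8: Q has 8 at row 4, column 1; remove 9 from row 4 of P and reverse-bump: 9 enters row 3 and ejects 5; 5 enters row 2 and ejects 4; 4 enters row 1 and ejects 3. So w(8) = 3. P is now [[1, 2, 4, 6], [5, 8], [9]].
Step i=7: Q has 7 at row 1, column 4; remove that cell from P, ejecting 6. So w(7) = 6. P is now [[1, 2, 4], [5, 8], [9]].
Step i=6: Q has 6 at row 2, column 2; remove 8 from row 2 of P and reverse-bump: 8 enters row 1 and ejects 4. So w(6) = 4. P is now [[1, 2, 8], [5], [9]].
Step i=5: Q has 5 at row 3, column 1; remove 9 from row 3 of P and reverse-bump: 9 enters row 2 and ejects 5; 5 enters row 1 and ejects 2. So w(5) = 2. P is now [[1, 5, 8], [9]].
Step i=4: Q has 4 at row 1, column 3; remove that cell from P, ejecting 8. So w(4) = 8. P is now [[1, 5], [9]].
Step i=3: Q has 3 at row 2, column 1; remove 9 from row 2 of P and reverse-bump: 9 enters row 1 and ejects 5. So w(3) = 5. P is now [[1, 9]].
Step i=2: Q has 2 at row 1, column 2; remove that cell from P, ejecting 9. So w(2) = 9. P is now [[1]].
Step i=1: Q has 1 at row 1, column 1; remove that cell from P, ejecting 1. So w(1) = 1. P is now [].

So w = 1 9 5 8 2 4 6 3 7.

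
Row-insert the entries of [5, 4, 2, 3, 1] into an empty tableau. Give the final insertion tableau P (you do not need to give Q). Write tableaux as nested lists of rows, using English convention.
After inserting 5: P = [[5]].
After inserting 4: P = [[4], [5]].
After inserting 2: P = [[2], [4], [5]].
After inserting 3: P = [[2, 3], [4], [5]].
After inserting 1: P = [[1, 3], [2], [4], [5]].

So P = [[1, 3], [2], [4], [5]].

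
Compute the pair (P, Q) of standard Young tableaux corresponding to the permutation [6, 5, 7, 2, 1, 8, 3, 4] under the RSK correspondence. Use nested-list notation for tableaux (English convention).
Insert each entry of the permutation into P by Schensted row insertion, recording in Q the position of each new cell.

After inserting 6: P = [[6]].
After inserting 5: P = [[5], [6]].
After inserting 7: P = [[5, 7], [6]].
After inserting 2: P = [[2, 7], [5], [6]].
After inserting 1: P = [[1, 7], [2], [5], [6]].
After inserting 8: P = [[1, 7, 8], [2], [5], [6]].
After inserting 3: P = [[1, 3, 8], [2, 7], [5], [6]].
After inserting 4: P = [[1, 3, 4], [2, 7, 8], [5], [6]].

So P = [[1, 3, 4], [2, 7, 8], [5], [6]], Q = [[1, 3, 6], [2, 7, 8], [4], [5]].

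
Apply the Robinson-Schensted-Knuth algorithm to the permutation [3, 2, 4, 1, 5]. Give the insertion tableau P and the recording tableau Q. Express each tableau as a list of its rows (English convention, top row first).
P = [[1, 4, 5], [2], [3]], Q = [[1, 3, 5], [2], [4]]

Insert each entry of the permutation into P by Schensted row insertion, recording in Q the position of each new cell.

Insert 3: appended to row 1. P = [[3]].
Insert 2: 2 bumps 3 from row 1; 3 starts row 2. P = [[2], [3]].
Insert 4: appended to row 1. P = [[2, 4], [3]].
Insert 1: 1 bumps 2 from row 1; 2 bumps 3 from row 2; 3 starts row 3. P = [[1, 4], [2], [3]].
Insert 5: appended to row 1. P = [[1, 4, 5], [2], [3]].

So P = [[1, 4, 5], [2], [3]], Q = [[1, 3, 5], [2], [4]].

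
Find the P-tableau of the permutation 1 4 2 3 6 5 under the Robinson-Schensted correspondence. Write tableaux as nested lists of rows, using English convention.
Insert 1: appended to row 1. P = [[1]].
Insert 4: appended to row 1. P = [[1, 4]].
Insert 2: 2 bumps 4 from row 1; 4 starts row 2. P = [[1, 2], [4]].
Insert 3: appended to row 1. P = [[1, 2, 3], [4]].
Insert 6: appended to row 1. P = [[1, 2, 3, 6], [4]].
Insert 5: 5 bumps 6 from row 1; 6 appends to row 2. P = [[1, 2, 3, 5], [4, 6]].

So P = [[1, 2, 3, 5], [4, 6]].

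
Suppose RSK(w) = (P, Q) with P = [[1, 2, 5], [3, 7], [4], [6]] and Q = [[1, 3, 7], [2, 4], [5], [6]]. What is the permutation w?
Reverse the RSK construction: for i from n down to 1, find the cell of Q containing i, remove the entry at that cell from P, and reverse-bump it up through P; the value ejected from row 1 is w(i).

Step i=7: Q has 7 at row 1, column 3; remove that cell from P, ejecting 5. So w(7) = 5. P is now [[1, 2], [3, 7], [4], [6]].
Step i=6: Q has 6 at row 4, column 1; remove 6 from row 4 of P and reverse-bump: 6 enters row 3 and ejects 4; 4 enters row 2 and ejects 3; 3 enters row 1 and ejects 2. So w(6) = 2. P is now [[1, 3], [4, 7], [6]].
Step i=5: Q has 5 at row 3, column 1; remove 6 from row 3 of P and reverse-bump: 6 enters row 2 and ejects 4; 4 enters row 1 and ejects 3. So w(5) = 3. P is now [[1, 4], [6, 7]].
Step i=4: Q has 4 at row 2, column 2; remove 7 from row 2 of P and reverse-bump: 7 enters row 1 and ejects 4. So w(4) = 4. P is now [[1, 7], [6]].
Step i=3: Q has 3 at row 1, column 2; remove that cell from P, ejecting 7. So w(3) = 7. P is now [[1], [6]].
Step i=2: Q has 2 at row 2, column 1; remove 6 from row 2 of P and reverse-bump: 6 enters row 1 and ejects 1. So w(2) = 1. P is now [[6]].
Step i=1: Q has 1 at row 1, column 1; remove that cell from P, ejecting 6. So w(1) = 6. P is now [].

So w = 6 1 7 4 3 2 5.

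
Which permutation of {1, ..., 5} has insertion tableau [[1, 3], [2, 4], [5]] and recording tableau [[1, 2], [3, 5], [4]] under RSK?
2 5 4 1 3

Reverse RSK: for i = n, n-1, ..., 1, locate i in Q, remove the corresponding corner cell from P, and reverse-bump its entry up through P; the value ejected from row 1 is w(i).

So w = 2 5 4 1 3.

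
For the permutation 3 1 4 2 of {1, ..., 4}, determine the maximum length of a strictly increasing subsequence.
2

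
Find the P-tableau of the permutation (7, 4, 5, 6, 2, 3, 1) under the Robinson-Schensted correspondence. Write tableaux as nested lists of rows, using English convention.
P = [[1, 3, 6], [2, 5], [4], [7]]

Insert 7: appended to row 1. P = [[7]].
Insert 4: 4 bumps 7 from row 1; 7 starts row 2. P = [[4], [7]].
Insert 5: appended to row 1. P = [[4, 5], [7]].
Insert 6: appended to row 1. P = [[4, 5, 6], [7]].
Insert 2: 2 bumps 4 from row 1; 4 bumps 7 from row 2; 7 starts row 3. P = [[2, 5, 6], [4], [7]].
Insert 3: 3 bumps 5 from row 1; 5 appends to row 2. P = [[2, 3, 6], [4, 5], [7]].
Insert 1: 1 bumps 2 from row 1; 2 bumps 4 from row 2; 4 bumps 7 from row 3; 7 starts row 4. P = [[1, 3, 6], [2, 5], [4], [7]].

So P = [[1, 3, 6], [2, 5], [4], [7]].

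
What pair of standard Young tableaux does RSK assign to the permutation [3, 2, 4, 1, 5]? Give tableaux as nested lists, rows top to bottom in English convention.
P = [[1, 4, 5], [2], [3]], Q = [[1, 3, 5], [2], [4]]

Insert each entry of the permutation into P by Schensted row insertion, recording in Q the position of each new cell.

After inserting 3: P = [[3]].
After inserting 2: P = [[2], [3]].
After inserting 4: P = [[2, 4], [3]].
After inserting 1: P = [[1, 4], [2], [3]].
After inserting 5: P = [[1, 4, 5], [2], [3]].

So P = [[1, 4, 5], [2], [3]], Q = [[1, 3, 5], [2], [4]].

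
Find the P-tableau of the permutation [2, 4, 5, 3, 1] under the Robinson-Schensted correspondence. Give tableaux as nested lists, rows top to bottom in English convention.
Insert 2: appended to row 1. P = [[2]].
Insert 4: appended to row 1. P = [[2, 4]].
Insert 5: appended to row 1. P = [[2, 4, 5]].
Insert 3: 3 bumps 4 from row 1; 4 starts row 2. P = [[2, 3, 5], [4]].
Insert 1: 1 bumps 2 from row 1; 2 bumps 4 from row 2; 4 starts row 3. P = [[1, 3, 5], [2], [4]].

So P = [[1, 3, 5], [2], [4]].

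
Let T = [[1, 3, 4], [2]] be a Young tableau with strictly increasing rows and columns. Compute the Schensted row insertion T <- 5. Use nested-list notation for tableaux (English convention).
5 is larger than every entry of row 1, so it is appended to row 1. The new tableau is [[1, 3, 4, 5], [2]].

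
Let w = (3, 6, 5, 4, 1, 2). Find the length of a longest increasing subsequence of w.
2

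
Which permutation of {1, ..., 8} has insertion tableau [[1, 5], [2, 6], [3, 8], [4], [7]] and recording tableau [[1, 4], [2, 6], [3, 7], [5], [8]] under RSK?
7 4 3 8 2 6 5 1

Reverse the RSK construction: for i from n down to 1, find the cell of Q containing i, remove the entry at that cell from P, and reverse-bump it up through P; the value ejected from row 1 is w(i).

Step i=8: Q has 8 at row 5, column 1; remove 7 from row 5 of P and reverse-bump: 7 enters row 4 and ejects 4; 4 enters row 3 and ejects 3; 3 enters row 2 and ejects 2; 2 enters row 1 and ejects 1. So w(8) = 1. P is now [[2, 5], [3, 6], [4, 8], [7]].
Step i=7: Q has 7 at row 3, column 2; remove 8 from row 3 of P and reverse-bump: 8 enters row 2 and ejects 6; 6 enters row 1 and ejects 5. So w(7) = 5. P is now [[2, 6], [3, 8], [4], [7]].
Step i=6: Q has 6 at row 2, column 2; remove 8 from row 2 of P and reverse-bump: 8 enters row 1 and ejects 6. So w(6) = 6. P is now [[2, 8], [3], [4], [7]].
Step i=5: Q has 5 at row 4, column 1; remove 7 from row 4 of P and reverse-bump: 7 enters row 3 and ejects 4; 4 enters row 2 and ejects 3; 3 enters row 1 and ejects 2. So w(5) = 2. P is now [[3, 8], [4], [7]].
Step i=4: Q has 4 at row 1, column 2; remove that cell from P, ejecting 8. So w(4) = 8. P is now [[3], [4], [7]].
Step i=3: Q has 3 at row 3, column 1; remove 7 from row 3 of P and reverse-bump: 7 enters row 2 and ejects 4; 4 enters row 1 and ejects 3. So w(3) = 3. P is now [[4], [7]].
Step i=2: Q has 2 at row 2, column 1; remove 7 from row 2 of P and reverse-bump: 7 enters row 1 and ejects 4. So w(2) = 4. P is now [[7]].
Step i=1: Q has 1 at row 1, column 1; remove that cell from P, ejecting 7. So w(1) = 7. P is now [].

So w = 7 4 3 8 2 6 5 1.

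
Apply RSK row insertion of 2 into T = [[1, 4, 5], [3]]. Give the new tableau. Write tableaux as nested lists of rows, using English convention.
[[1, 2, 5], [3, 4]]

In row 1, 2 replaces 4 (the leftmost entry greater than 2); 4 is bumped to row 2. 4 is appended to row 2. The new tableau is [[1, 2, 5], [3, 4]].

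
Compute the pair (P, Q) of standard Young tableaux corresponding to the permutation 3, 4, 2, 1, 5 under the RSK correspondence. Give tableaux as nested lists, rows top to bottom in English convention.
P = [[1, 4, 5], [2], [3]], Q = [[1, 2, 5], [3], [4]]

Insert each entry of the permutation into P by Schensted row insertion, recording in Q the position of each new cell.

After inserting 3: P = [[3]].
After inserting 4: P = [[3, 4]].
After inserting 2: P = [[2, 4], [3]].
After inserting 1: P = [[1, 4], [2], [3]].
After inserting 5: P = [[1, 4, 5], [2], [3]].

So P = [[1, 4, 5], [2], [3]], Q = [[1, 2, 5], [3], [4]].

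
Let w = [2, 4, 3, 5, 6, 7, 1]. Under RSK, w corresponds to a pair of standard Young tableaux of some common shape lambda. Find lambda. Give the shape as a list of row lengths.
[5, 1, 1]

Row-insert each entry into an empty tableau.

After inserting 2: P = [[2]].
After inserting 4: P = [[2, 4]].
After inserting 3: P = [[2, 3], [4]].
After inserting 5: P = [[2, 3, 5], [4]].
After inserting 6: P = [[2, 3, 5, 6], [4]].
After inserting 7: P = [[2, 3, 5, 6, 7], [4]].
After inserting 1: P = [[1, 3, 5, 6, 7], [2], [4]].

The final insertion tableau P = [[1, 3, 5, 6, 7], [2], [4]] has shape [5, 1, 1].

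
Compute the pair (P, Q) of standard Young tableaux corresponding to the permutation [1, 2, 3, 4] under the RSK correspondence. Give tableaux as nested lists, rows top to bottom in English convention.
Insert each entry of the permutation into P by Schensted row insertion, recording in Q the position of each new cell.

Insert 1: appended to row 1. P = [[1]], Q = [[1]].
Insert 2: appended to row 1. P = [[1, 2]], Q = [[1, 2]].
Insert 3: appended to row 1. P = [[1, 2, 3]], Q = [[1, 2, 3]].
Insert 4: appended to row 1. P = [[1, 2, 3, 4]], Q = [[1, 2, 3, 4]].

So P = [[1, 2, 3, 4]], Q = [[1, 2, 3, 4]].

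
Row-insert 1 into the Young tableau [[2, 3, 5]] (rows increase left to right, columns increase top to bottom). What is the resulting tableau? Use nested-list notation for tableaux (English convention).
In row 1, 1 replaces 2 (the leftmost entry greater than 1); 2 is bumped to row 2. 2 starts a new row 2. The new tableau is [[1, 3, 5], [2]].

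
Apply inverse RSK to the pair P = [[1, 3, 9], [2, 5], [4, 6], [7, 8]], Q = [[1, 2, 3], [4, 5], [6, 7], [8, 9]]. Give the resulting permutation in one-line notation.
Reverse the RSK construction: for i from n down to 1, find the cell of Q containing i, remove the entry at that cell from P, and reverse-bump it up through P; the value ejected from row 1 is w(i).

Step i=9: Q has 9 at row 4, column 2; remove 8 from row 4 of P and reverse-bump: 8 enters row 3 and ejects 6; 6 enters row 2 and ejects 5; 5 enters row 1 and ejects 3. So w(9) = 3. P is now [[1, 5, 9], [2, 6], [4, 8], [7]].
Step i=8: Q has 8 at row 4, column 1; remove 7 from row 4 of P and reverse-bump: 7 enters row 3 and ejects 4; 4 enters row 2 and ejects 2; 2 enters row 1 and ejects 1. So w(8) = 1. P is now [[2, 5, 9], [4, 6], [7, 8]].
Step i=7: Q has 7 at row 3, column 2; remove 8 from row 3 of P and reverse-bump: 8 enters row 2 and ejects 6; 6 enters row 1 and ejects 5. So w(7) = 5. P is now [[2, 6, 9], [4, 8], [7]].
Step i=6: Q has 6 at row 3, column 1; remove 7 from row 3 of P and reverse-bump: 7 enters row 2 and ejects 4; 4 enters row 1 and ejects 2. So w(6) = 2. P is now [[4, 6, 9], [7, 8]].
Step i=5: Q has 5 at row 2, column 2; remove 8 from row 2 of P and reverse-bump: 8 enters row 1 and ejects 6. So w(5) = 6. P is now [[4, 8, 9], [7]].
Step i=4: Q has 4 at row 2, column 1; remove 7 from row 2 of P and reverse-bump: 7 enters row 1 and ejects 4. So w(4) = 4. P is now [[7, 8, 9]].
Step i=3: Q has 3 at row 1, column 3; remove that cell from P, ejecting 9. So w(3) = 9. P is now [[7, 8]].
Step i=2: Q has 2 at row 1, column 2; remove that cell from P, ejecting 8. So w(2) = 8. P is now [[7]].
Step i=1: Q has 1 at row 1, column 1; remove that cell from P, ejecting 7. So w(1) = 7. P is now [].

So w = 7 8 9 4 6 2 5 1 3.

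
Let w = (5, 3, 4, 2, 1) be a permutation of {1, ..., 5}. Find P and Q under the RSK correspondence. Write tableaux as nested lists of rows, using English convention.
P = [[1, 4], [2], [3], [5]], Q = [[1, 3], [2], [4], [5]]

Insert each entry of the permutation into P by Schensted row insertion, recording in Q the position of each new cell.

Insert 5: appended to row 1. P = [[5]].
Insert 3: 3 bumps 5 from row 1; 5 starts row 2. P = [[3], [5]].
Insert 4: appended to row 1. P = [[3, 4], [5]].
Insert 2: 2 bumps 3 from row 1; 3 bumps 5 from row 2; 5 starts row 3. P = [[2, 4], [3], [5]].
Insert 1: 1 bumps 2 from row 1; 2 bumps 3 from row 2; 3 bumps 5 from row 3; 5 starts row 4. P = [[1, 4], [2], [3], [5]].

So P = [[1, 4], [2], [3], [5]], Q = [[1, 3], [2], [4], [5]].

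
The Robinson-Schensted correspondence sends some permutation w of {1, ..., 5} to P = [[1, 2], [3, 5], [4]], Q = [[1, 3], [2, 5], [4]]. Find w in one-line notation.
Reverse RSK: for i = n, n-1, ..., 1, locate i in Q, remove the corresponding corner cell from P, and reverse-bump its entry up through P; the value ejected from row 1 is w(i).

So w = 4 3 5 1 2.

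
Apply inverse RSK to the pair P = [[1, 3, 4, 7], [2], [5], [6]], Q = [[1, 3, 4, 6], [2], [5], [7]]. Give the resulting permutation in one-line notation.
Reverse the RSK construction: for i from n down to 1, find the cell of Q containing i, remove the entry at that cell from P, and reverse-bump it up through P; the value ejected from row 1 is w(i).

Step i=7: Q has 7 at row 4, column 1; remove 6 from row 4 of P and reverse-bump: 6 enters row 3 and ejects 5; 5 enters row 2 and ejects 2; 2 enters row 1 and ejects 1. So w(7) = 1. P is now [[2, 3, 4, 7], [5], [6]].
Step i=6: Q has 6 at row 1, column 4; remove that cell from P, ejecting 7. So w(6) = 7. P is now [[2, 3, 4], [5], [6]].
Step i=5: Q has 5 at row 3, column 1; remove 6 from row 3 of P and reverse-bump: 6 enters row 2 and ejects 5; 5 enters row 1 and ejects 4. So w(5) = 4. P is now [[2, 3, 5], [6]].
Step i=4: Q has 4 at row 1, column 3; remove that cell from P, ejecting 5. So w(4) = 5. P is now [[2, 3], [6]].
Step i=3: Q has 3 at row 1, column 2; remove that cell from P, ejecting 3. So w(3) = 3. P is now [[2], [6]].
Step i=2: Q has 2 at row 2, column 1; remove 6 from row 2 of P and reverse-bump: 6 enters row 1 and ejects 2. So w(2) = 2. P is now [[6]].
Step i=1: Q has 1 at row 1, column 1; remove that cell from P, ejecting 6. So w(1) = 6. P is now [].

So w = 6 2 3 5 4 7 1.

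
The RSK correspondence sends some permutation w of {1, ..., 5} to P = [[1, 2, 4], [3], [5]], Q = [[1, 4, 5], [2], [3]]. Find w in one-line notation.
5 3 1 2 4

Reverse the RSK construction: for i from n down to 1, find the cell of Q containing i, remove the entry at that cell from P, and reverse-bump it up through P; the value ejected from row 1 is w(i).

Step i=5: Q has 5 at row 1, column 3; remove that cell from P, ejecting 4. So w(5) = 4. P is now [[1, 2], [3], [5]].
Step i=4: Q has 4 at row 1, column 2; remove that cell from P, ejecting 2. So w(4) = 2. P is now [[1], [3], [5]].
Step i=3: Q has 3 at row 3, column 1; remove 5 from row 3 of P and reverse-bump: 5 enters row 2 and ejects 3; 3 enters row 1 and ejects 1. So w(3) = 1. P is now [[3], [5]].
Step i=2: Q has 2 at row 2, column 1; remove 5 from row 2 of P and reverse-bump: 5 enters row 1 and ejects 3. So w(2) = 3. P is now [[5]].
Step i=1: Q has 1 at row 1, column 1; remove that cell from P, ejecting 5. So w(1) = 5. P is now [].

So w = 5 3 1 2 4.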